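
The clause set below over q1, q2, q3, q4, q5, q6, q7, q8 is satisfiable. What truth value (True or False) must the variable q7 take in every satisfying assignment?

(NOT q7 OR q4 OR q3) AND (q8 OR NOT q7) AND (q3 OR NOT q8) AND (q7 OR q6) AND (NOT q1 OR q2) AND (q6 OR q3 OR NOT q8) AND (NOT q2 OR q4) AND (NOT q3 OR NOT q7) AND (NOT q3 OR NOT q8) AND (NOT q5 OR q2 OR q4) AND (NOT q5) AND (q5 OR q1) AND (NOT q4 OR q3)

Suppose q7 = true.
(q8) alone gives q8 = true.
(q3) alone gives q3 = true.
But (NOT q3) is also a unit clause — contradiction.
So every satisfying assignment has q7 = False.

False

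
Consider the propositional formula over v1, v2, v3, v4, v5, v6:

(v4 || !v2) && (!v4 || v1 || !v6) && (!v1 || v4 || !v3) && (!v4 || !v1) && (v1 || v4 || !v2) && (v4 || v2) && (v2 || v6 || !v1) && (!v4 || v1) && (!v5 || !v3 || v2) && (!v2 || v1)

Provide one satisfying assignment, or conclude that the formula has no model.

UNSATISFIABLE

Branch on v4: set v4 = true.
(!v1) alone gives v1 = false.
But (v1) is also a unit clause — contradiction.
So v4 must be the other value — set v4 = false.
(!v2) alone gives v2 = false.
But (v2) is also a unit clause — contradiction.
Either choice for v4 ends in contradiction.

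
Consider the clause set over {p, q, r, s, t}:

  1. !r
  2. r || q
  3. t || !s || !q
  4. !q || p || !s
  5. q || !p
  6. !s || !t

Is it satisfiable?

Yes

From the singleton clause (!r), r = false.
From the singleton clause (q), q = true.
Try t = true.
From the singleton clause (!s), s = false.
Every clause is now satisfied; p is unconstrained.
A satisfying assignment: p: false, q: true, r: false, s: false, t: true.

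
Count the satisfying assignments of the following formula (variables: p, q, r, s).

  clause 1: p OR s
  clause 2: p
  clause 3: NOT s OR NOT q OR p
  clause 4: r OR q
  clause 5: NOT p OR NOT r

There are 2^4 = 16 truth assignments over (p, q, r, s).
Check each against the 5 clauses (columns in the order p, q, r, s):
  F F F F  ✗ fails (p OR s)
  F F F T  ✗ fails (p)
  F F T F  ✗ fails (p OR s)
  F F T T  ✗ fails (p)
  F T F F  ✗ fails (p OR s)
  F T F T  ✗ fails (p)
  F T T F  ✗ fails (p OR s)
  F T T T  ✗ fails (p)
  T F F F  ✗ fails (r OR q)
  T F F T  ✗ fails (r OR q)
  T F T F  ✗ fails (NOT p OR NOT r)
  T F T T  ✗ fails (NOT p OR NOT r)
  T T F F  ✓ satisfies all
  T T F T  ✓ satisfies all
  T T T F  ✗ fails (NOT p OR NOT r)
  T T T T  ✗ fails (NOT p OR NOT r)
2 of the 16 rows are models.

2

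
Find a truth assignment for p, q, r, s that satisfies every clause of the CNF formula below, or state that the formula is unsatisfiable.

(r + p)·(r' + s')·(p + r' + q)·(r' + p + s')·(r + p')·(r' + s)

UNSATISFIABLE

Branch on r: set r = 1.
(s') alone gives s = 0.
Now (s) is unsatisfied and unit — conflict.
Undo r and try r = 0.
(p) alone gives p = 1.
Now (p') is unsatisfied and unit — conflict.
Both values of r lead to a conflict.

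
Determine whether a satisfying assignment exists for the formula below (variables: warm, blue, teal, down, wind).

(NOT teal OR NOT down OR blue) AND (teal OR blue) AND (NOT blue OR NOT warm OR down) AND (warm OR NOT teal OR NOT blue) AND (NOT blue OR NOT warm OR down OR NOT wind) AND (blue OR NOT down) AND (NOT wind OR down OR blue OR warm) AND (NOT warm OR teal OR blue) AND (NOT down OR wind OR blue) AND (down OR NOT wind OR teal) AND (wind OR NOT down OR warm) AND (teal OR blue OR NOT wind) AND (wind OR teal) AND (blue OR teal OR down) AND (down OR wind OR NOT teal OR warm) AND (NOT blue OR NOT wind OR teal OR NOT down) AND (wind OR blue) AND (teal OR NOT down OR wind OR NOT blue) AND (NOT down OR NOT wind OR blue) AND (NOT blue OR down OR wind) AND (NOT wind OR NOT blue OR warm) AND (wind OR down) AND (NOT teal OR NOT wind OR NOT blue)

Yes

Branch on teal: set teal = true.
Branch on down: set down = true.
From the singleton clause (blue), blue = true.
From the singleton clause (warm), warm = true.
From the singleton clause (NOT wind), wind = false.
This assignment satisfies each clause.
A satisfying assignment: warm=true,  blue=true,  teal=true,  down=true,  wind=false.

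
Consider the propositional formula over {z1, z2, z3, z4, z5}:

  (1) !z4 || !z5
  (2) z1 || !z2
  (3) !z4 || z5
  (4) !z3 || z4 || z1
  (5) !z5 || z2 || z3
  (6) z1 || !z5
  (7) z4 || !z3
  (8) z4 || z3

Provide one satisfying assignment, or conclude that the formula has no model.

UNSATISFIABLE

Suppose z4 = false.
Unit clause (!z3) forces z3 = false.
That conflicts with the unit clause (z3).
Undo z4 and try z4 = true.
Unit clause (!z5) forces z5 = false.
That conflicts with the unit clause (z5).
Either choice for z4 ends in contradiction.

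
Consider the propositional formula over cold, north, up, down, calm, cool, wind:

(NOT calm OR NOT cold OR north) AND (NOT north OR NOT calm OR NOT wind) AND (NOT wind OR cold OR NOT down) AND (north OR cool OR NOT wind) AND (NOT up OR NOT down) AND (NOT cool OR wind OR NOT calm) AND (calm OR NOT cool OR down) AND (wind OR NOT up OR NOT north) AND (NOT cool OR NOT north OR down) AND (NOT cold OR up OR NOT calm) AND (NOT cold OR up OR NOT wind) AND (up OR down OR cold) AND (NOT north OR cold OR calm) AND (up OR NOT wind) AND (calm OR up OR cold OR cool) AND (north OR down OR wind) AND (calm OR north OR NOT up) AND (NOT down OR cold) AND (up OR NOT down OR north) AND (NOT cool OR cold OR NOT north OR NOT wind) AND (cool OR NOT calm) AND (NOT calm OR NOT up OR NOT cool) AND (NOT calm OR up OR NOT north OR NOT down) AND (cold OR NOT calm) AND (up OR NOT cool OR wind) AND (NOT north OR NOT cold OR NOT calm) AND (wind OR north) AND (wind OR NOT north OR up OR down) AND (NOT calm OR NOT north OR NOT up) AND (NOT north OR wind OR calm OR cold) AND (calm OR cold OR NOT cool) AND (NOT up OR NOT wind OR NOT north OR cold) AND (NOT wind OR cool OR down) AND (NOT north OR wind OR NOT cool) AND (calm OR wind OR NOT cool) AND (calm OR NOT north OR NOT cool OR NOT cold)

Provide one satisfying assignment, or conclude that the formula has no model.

Suppose up = false.
From the singleton clause (NOT wind), wind = false.
From the singleton clause (NOT cool), cool = false.
From the singleton clause (NOT calm), calm = false.
From the singleton clause (cold), cold = true.
From the singleton clause (north), north = true.
From the singleton clause (down), down = true.
Every clause now holds.

cold: true; north: true; up: false; down: true; calm: false; cool: false; wind: false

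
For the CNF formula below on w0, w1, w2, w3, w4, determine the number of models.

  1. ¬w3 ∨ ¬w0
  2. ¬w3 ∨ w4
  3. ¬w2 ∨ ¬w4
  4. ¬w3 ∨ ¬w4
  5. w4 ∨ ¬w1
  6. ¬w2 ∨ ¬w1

8

There are 2^5 = 32 truth assignments over (w0, w1, w2, w3, w4).
Split on w3. With w3 = True, the clauses containing w3 are satisfied and ¬w3 drops from the rest; 0 of the 2^4 = 16 assignments to the other variables satisfy what remains.
With w3 = False, by the same count on the reduced clause set, 8 assignments work.
(One model: w0=F, w1=F, w2=F, w3=F, w4=F.)
Total: 0 + 8 = 8.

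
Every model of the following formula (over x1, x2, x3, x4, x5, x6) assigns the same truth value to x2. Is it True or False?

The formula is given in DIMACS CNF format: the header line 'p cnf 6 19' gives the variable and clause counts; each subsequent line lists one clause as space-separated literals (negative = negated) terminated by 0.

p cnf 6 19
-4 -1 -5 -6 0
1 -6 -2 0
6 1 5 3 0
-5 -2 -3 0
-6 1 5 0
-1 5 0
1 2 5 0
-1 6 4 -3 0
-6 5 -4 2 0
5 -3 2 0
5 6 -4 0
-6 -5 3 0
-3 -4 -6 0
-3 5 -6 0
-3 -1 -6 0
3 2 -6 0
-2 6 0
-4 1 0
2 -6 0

Suppose x2 = True.
Unit clause (x6) forces x6 = True.
Unit clause (x1) forces x1 = True.
Unit clause (x5) forces x5 = True.
Unit clause (¬x4) forces x4 = False.
Unit clause (¬x3) forces x3 = False.
But (x3) is also a unit clause — contradiction.
So every satisfying assignment has x2 = False.

False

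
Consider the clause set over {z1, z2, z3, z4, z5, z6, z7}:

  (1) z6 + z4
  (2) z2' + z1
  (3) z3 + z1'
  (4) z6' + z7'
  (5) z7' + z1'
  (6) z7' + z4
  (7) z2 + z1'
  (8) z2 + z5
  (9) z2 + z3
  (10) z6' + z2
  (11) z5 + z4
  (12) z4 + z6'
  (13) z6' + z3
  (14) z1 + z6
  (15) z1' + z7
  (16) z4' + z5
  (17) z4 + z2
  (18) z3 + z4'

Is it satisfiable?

No

Case z6 = 1:
Unit clause (z7') forces z7 = 0.
Unit clause (z2) forces z2 = 1.
Unit clause (z1) forces z1 = 1.
That conflicts with the unit clause (z1').
So z6 must be the other value — set z6 = 0.
Unit clause (z4) forces z4 = 1.
Unit clause (z1) forces z1 = 1.
Unit clause (z3) forces z3 = 1.
Unit clause (z7') forces z7 = 0.
That conflicts with the unit clause (z7).
Both values of z6 lead to a conflict.
No assignment satisfies every clause.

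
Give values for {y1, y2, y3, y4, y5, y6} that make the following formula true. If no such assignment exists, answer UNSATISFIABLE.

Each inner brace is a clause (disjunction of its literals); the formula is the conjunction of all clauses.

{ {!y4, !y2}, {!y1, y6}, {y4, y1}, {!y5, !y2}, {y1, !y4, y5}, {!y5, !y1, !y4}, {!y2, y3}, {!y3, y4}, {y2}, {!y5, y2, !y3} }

Unit clause (y2) forces y2 = true.
Unit clause (!y4) forces y4 = false.
Unit clause (y1) forces y1 = true.
Unit clause (y6) forces y6 = true.
Unit clause (!y5) forces y5 = false.
Unit clause (y3) forces y3 = true.
That conflicts with the unit clause (!y3).

UNSATISFIABLE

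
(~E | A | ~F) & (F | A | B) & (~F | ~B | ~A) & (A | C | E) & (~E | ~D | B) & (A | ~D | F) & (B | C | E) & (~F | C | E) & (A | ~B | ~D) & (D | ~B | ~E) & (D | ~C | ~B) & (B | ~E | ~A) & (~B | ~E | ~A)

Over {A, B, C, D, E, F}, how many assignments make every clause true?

There are 2^6 = 64 truth assignments over (A, B, C, D, E, F).
Split on A. With A = 1, the clauses containing A are satisfied and ~A drops from the rest; 7 of the 2^5 = 32 assignments to the other variables satisfy what remains.
With A = 0, by the same count on the reduced clause set, 2 assignments work.
(One model: A=F, B=F, C=T, D=F, E=F, F=T.)
Total: 7 + 2 = 9.

9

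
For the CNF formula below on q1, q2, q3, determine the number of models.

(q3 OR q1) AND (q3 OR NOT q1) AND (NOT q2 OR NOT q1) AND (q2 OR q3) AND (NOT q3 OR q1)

There are 2^3 = 8 truth assignments over (q1, q2, q3).
Check each against the 5 clauses (columns in the order q1, q2, q3):
  F F F  ✗ fails (q3 OR q1)
  F F T  ✗ fails (NOT q3 OR q1)
  F T F  ✗ fails (q3 OR q1)
  F T T  ✗ fails (NOT q3 OR q1)
  T F F  ✗ fails (q3 OR NOT q1)
  T F T  ✓ satisfies all
  T T F  ✗ fails (q3 OR NOT q1)
  T T T  ✗ fails (NOT q2 OR NOT q1)
1 of the 8 rows is a model.

1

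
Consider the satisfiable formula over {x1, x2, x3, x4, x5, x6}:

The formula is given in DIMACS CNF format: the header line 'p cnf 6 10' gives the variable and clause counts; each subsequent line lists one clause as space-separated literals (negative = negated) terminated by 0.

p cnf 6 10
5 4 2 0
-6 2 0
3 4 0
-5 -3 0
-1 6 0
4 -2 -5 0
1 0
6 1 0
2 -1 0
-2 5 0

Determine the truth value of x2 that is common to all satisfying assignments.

True

Suppose x2 = False.
(¬x6) alone gives x6 = False.
(¬x1) alone gives x1 = False.
But (x1) is also a unit clause — contradiction.
So every satisfying assignment has x2 = True.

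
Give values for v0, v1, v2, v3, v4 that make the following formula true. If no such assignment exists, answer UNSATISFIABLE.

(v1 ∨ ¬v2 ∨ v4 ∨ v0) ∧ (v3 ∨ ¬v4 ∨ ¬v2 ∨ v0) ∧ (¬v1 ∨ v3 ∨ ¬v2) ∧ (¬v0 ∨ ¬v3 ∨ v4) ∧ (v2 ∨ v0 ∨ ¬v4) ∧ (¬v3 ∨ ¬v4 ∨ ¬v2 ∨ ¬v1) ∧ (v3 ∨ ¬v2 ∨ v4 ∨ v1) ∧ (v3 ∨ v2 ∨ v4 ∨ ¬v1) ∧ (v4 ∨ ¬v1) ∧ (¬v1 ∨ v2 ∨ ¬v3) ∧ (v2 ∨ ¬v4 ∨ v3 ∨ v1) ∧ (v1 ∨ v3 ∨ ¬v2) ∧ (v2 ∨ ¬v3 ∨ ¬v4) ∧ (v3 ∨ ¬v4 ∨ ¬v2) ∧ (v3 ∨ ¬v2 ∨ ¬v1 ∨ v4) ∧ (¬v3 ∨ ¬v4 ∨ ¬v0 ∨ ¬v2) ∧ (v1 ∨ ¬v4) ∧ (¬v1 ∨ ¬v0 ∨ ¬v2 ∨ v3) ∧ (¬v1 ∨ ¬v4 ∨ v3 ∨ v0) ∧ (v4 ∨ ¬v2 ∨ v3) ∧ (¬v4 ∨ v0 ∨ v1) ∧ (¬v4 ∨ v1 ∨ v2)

Branch on v4: set v4 = False.
(¬v1) alone gives v1 = False.
Branch on v2: set v2 = False.
Branch on v0: set v0 = True.
(¬v3) alone gives v3 = False.
All clauses are satisfied.

v0=True, v1=False, v2=False, v3=False, v4=False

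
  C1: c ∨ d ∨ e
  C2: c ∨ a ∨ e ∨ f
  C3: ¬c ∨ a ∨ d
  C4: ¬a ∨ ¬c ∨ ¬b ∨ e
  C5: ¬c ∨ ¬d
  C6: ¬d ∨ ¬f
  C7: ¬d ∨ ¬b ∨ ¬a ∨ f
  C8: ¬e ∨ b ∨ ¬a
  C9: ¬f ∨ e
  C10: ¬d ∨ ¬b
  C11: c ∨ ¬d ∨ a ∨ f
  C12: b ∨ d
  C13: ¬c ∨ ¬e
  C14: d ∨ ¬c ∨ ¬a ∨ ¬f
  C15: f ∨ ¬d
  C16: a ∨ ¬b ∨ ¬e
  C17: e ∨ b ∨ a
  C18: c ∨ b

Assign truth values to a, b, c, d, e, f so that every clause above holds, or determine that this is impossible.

Try c = False.
From the singleton clause (b), b = True.
From the singleton clause (¬d), d = False.
From the singleton clause (e), e = True.
From the singleton clause (a), a = True.
Every clause is now satisfied; f is unconstrained.

a: True, b: True, c: False, d: False, e: True, f: True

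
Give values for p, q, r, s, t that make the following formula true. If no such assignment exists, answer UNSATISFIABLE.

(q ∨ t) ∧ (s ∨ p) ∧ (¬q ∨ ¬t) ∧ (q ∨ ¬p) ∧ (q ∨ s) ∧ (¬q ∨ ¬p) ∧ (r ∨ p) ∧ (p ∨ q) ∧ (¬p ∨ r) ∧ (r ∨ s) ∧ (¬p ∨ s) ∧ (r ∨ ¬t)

p=False, q=True, r=True, s=True, t=False

Suppose q = True.
From the singleton clause (¬t), t = False.
From the singleton clause (¬p), p = False.
From the singleton clause (s), s = True.
From the singleton clause (r), r = True.
Every clause now holds.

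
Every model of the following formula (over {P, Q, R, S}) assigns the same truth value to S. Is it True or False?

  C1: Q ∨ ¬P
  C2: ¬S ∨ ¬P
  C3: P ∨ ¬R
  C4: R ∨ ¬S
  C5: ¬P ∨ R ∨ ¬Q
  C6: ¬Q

Suppose S = True.
Unit clause (¬P) forces P = False.
Unit clause (¬R) forces R = False.
That conflicts with the unit clause (R).
So every satisfying assignment has S = False.

False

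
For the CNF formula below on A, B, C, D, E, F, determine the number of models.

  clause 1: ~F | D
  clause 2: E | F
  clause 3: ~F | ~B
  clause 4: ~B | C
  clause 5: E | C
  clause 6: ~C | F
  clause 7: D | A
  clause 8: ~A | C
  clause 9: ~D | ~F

There are 2^6 = 64 truth assignments over (A, B, C, D, E, F).
Split on E. With E = 1, the clauses containing E are satisfied and ~E drops from the rest; 1 of the 2^5 = 32 assignments to the other variables satisfy what remains.
With E = 0, by the same count on the reduced clause set, 0 assignments work.
Total: 1 + 0 = 1.

1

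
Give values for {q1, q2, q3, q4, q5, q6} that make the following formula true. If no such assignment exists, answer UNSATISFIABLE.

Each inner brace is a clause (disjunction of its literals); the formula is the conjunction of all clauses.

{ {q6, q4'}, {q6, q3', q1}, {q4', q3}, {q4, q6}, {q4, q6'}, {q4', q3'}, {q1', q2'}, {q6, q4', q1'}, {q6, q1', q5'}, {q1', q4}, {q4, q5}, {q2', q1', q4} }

UNSATISFIABLE

Case q6 = 1:
(q4) alone gives q4 = 1.
(q3) alone gives q3 = 1.
But (q3') is also a unit clause — contradiction.
Undo q6 and try q6 = 0.
(q4') alone gives q4 = 0.
But (q4) is also a unit clause — contradiction.
Either choice for q6 ends in contradiction.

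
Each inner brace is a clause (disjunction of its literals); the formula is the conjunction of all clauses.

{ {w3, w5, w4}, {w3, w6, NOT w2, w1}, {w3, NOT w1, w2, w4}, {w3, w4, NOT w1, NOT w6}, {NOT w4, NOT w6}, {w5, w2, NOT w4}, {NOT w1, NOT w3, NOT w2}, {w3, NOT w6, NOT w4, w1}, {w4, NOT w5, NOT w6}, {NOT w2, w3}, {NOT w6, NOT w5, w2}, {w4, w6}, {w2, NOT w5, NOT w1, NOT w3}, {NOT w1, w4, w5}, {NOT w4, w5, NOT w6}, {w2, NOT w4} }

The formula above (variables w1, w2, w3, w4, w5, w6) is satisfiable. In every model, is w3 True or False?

Suppose w3 = false.
The clause (NOT w2) is unit, so w2 = false.
The clause (NOT w4) is unit, so w4 = false.
The clause (w5) is unit, so w5 = true.
The clause (NOT w1) is unit, so w1 = false.
The clause (NOT w6) is unit, so w6 = false.
Now (w6) is unsatisfied and unit — conflict.
So every satisfying assignment has w3 = True.

True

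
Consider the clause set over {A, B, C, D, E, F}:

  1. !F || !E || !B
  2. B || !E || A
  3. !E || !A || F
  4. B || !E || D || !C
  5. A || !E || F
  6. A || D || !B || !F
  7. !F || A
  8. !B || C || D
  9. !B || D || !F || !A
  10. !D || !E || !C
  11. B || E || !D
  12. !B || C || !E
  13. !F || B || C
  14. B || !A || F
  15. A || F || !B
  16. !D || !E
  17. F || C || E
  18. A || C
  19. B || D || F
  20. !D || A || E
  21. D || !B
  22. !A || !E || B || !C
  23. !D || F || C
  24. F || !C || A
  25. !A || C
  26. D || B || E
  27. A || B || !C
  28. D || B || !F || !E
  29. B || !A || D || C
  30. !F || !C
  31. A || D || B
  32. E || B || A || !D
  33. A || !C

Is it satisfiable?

Try F = false.
Try E = false.
From the singleton clause (C), C = true.
From the singleton clause (A), A = true.
From the singleton clause (B), B = true.
From the singleton clause (D), D = true.
All clauses are satisfied.
A satisfying assignment: A: true,  B: true,  C: true,  D: true,  E: false,  F: false.

Satisfiable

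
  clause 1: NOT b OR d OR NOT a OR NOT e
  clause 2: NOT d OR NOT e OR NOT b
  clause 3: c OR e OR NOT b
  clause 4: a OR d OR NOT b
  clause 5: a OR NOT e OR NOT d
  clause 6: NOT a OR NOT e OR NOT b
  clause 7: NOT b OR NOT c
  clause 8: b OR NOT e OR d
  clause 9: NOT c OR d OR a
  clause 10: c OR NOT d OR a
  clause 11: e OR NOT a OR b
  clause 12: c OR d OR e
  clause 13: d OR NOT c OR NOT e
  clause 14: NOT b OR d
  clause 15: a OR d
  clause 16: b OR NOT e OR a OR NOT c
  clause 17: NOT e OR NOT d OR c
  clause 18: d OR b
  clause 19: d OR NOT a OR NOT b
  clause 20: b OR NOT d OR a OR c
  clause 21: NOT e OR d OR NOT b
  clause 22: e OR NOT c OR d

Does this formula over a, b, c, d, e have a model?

Branch on b: set b = false.
(d) alone gives d = true.
Branch on a: set a = false.
(NOT e) alone gives e = false.
(c) alone gives c = true.
All clauses are satisfied.
A satisfying assignment: a=false,  b=false,  c=true,  d=true,  e=false.

Satisfiable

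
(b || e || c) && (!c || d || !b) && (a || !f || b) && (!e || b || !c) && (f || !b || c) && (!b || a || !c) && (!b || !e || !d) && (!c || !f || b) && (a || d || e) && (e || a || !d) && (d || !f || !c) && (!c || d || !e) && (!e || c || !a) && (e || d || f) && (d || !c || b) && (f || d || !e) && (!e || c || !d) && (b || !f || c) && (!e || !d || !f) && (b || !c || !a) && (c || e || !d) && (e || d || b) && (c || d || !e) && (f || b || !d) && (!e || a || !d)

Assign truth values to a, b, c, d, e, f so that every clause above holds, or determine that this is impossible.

a=true, b=true, c=false, d=false, e=false, f=true

Case b = true:
Case c = false:
Unit clause (f) forces f = true.
Case e = false:
Unit clause (!d) forces d = false.
Unit clause (a) forces a = true.
Every clause now holds.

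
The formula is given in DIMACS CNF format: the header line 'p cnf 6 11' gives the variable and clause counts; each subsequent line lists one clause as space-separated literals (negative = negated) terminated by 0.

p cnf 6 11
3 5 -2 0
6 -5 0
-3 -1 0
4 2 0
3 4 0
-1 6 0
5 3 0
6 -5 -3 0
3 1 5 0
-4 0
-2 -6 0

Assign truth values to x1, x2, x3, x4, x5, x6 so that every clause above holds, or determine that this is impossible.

x1=False, x2=True, x3=True, x4=False, x5=False, x6=False

(¬x4) alone gives x4 = False.
(x2) alone gives x2 = True.
(x3) alone gives x3 = True.
(¬x1) alone gives x1 = False.
(¬x6) alone gives x6 = False.
(¬x5) alone gives x5 = False.
Every clause now holds.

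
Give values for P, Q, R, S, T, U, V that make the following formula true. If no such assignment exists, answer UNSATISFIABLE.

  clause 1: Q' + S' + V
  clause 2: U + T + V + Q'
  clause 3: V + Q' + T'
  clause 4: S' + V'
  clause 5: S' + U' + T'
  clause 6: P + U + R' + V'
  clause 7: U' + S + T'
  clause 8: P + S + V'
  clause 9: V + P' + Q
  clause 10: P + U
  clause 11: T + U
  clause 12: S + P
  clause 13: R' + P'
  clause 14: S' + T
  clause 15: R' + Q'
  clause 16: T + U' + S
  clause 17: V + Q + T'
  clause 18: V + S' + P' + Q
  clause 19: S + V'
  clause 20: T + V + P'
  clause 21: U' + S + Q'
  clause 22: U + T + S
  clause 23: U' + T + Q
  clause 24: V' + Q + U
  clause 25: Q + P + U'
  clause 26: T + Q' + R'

Try S = 0.
From the singleton clause (P), P = 1.
From the singleton clause (R'), R = 0.
From the singleton clause (V'), V = 0.
From the singleton clause (Q), Q = 1.
From the singleton clause (T'), T = 0.
That conflicts with the unit clause (T).
Undo S and try S = 1.
From the singleton clause (V'), V = 0.
From the singleton clause (Q'), Q = 0.
From the singleton clause (P'), P = 0.
From the singleton clause (U), U = 1.
That conflicts with the unit clause (U').
Both values of S lead to a conflict.

UNSATISFIABLE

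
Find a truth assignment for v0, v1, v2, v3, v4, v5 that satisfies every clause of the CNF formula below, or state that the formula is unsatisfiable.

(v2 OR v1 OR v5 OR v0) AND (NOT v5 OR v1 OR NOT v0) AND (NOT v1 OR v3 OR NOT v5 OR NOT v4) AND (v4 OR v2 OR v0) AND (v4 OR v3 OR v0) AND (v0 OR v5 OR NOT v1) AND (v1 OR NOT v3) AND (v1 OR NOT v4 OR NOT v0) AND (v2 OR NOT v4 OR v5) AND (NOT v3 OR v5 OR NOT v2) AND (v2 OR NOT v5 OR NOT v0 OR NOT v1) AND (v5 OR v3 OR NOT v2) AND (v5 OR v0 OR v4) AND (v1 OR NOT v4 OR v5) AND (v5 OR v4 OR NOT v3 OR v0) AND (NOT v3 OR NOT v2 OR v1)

v0 ↦ false,  v1 ↦ true,  v2 ↦ false,  v3 ↦ true,  v4 ↦ true,  v5 ↦ true

Branch on v1: set v1 = true.
Branch on v0: set v0 = false.
Unit clause (v5) forces v5 = true.
Branch on v3: set v3 = true.
Branch on v4: set v4 = true.
No clause remains; v2 is free.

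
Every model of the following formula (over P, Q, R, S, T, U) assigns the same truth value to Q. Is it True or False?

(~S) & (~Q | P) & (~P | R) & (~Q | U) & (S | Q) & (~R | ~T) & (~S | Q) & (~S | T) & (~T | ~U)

True

Suppose Q = 0.
Unit clause (~S) forces S = 0.
But (S) is also a unit clause — contradiction.
So every satisfying assignment has Q = True.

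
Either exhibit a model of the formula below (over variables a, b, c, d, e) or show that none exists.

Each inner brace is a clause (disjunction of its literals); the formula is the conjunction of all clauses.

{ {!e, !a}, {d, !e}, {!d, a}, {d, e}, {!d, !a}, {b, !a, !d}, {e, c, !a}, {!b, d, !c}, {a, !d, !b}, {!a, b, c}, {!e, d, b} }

UNSATISFIABLE

Branch on e: set e = false.
Unit clause (d) forces d = true.
Unit clause (a) forces a = true.
But (!a) is also a unit clause — contradiction.
That branch fails; take e = true instead.
Unit clause (!a) forces a = false.
Unit clause (d) forces d = true.
But (!d) is also a unit clause — contradiction.
Both values of e lead to a conflict.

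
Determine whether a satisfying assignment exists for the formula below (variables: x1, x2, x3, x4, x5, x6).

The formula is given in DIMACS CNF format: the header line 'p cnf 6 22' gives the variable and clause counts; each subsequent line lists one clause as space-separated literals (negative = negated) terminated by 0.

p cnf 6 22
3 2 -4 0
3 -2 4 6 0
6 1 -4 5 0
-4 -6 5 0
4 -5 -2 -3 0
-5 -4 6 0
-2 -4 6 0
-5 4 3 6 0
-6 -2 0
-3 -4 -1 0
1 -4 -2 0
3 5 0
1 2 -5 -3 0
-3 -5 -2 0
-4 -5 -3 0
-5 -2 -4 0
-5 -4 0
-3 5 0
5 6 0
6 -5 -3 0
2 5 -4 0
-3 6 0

Satisfiable

Suppose x6 = True.
The clause (¬x2) is unit, so x2 = False.
Suppose x3 = True.
The clause (x5) is unit, so x5 = True.
The clause (x1) is unit, so x1 = True.
The clause (¬x4) is unit, so x4 = False.
Every clause now holds.
A satisfying assignment: x1 ↦ True; x2 ↦ False; x3 ↦ True; x4 ↦ False; x5 ↦ True; x6 ↦ True.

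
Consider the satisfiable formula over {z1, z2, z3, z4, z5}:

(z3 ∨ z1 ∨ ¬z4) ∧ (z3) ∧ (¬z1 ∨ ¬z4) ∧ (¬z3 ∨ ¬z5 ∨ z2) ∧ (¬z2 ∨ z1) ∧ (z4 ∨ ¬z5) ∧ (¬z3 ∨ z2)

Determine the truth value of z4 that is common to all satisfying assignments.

Suppose z4 = True.
Unit clause (z3) forces z3 = True.
Unit clause (¬z1) forces z1 = False.
Unit clause (¬z2) forces z2 = False.
But (z2) is also a unit clause — contradiction.
So every satisfying assignment has z4 = False.

False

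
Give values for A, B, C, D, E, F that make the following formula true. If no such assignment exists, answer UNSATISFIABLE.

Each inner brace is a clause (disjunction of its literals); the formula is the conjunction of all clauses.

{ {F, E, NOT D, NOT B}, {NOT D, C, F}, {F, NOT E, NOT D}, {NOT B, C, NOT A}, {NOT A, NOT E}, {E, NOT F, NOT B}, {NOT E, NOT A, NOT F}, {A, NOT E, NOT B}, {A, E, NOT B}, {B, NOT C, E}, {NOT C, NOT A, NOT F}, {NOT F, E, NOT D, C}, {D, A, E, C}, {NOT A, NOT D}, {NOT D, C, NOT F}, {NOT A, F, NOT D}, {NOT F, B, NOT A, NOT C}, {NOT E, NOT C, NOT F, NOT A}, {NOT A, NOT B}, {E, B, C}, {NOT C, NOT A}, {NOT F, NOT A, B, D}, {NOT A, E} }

A=false; B=false; C=false; D=false; E=true; F=true

Branch on A: set A = false.
Branch on E: set E = true.
The clause (NOT B) is unit, so B = false.
Branch on F: set F = true.
Branch on D: set D = false.
No clause remains; C is free.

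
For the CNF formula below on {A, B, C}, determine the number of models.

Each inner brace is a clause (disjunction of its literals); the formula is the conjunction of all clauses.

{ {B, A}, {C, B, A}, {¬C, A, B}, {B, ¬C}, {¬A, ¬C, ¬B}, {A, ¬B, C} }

There are 2^3 = 8 truth assignments over (A, B, C).
Check each against the 6 clauses (columns in the order A, B, C):
  F F F  ✗ fails (B ∨ A)
  F F T  ✗ fails (B ∨ A)
  F T F  ✗ fails (A ∨ ¬B ∨ C)
  F T T  ✓ satisfies all
  T F F  ✓ satisfies all
  T F T  ✗ fails (B ∨ ¬C)
  T T F  ✓ satisfies all
  T T T  ✗ fails (¬A ∨ ¬C ∨ ¬B)
3 of the 8 rows are models.

3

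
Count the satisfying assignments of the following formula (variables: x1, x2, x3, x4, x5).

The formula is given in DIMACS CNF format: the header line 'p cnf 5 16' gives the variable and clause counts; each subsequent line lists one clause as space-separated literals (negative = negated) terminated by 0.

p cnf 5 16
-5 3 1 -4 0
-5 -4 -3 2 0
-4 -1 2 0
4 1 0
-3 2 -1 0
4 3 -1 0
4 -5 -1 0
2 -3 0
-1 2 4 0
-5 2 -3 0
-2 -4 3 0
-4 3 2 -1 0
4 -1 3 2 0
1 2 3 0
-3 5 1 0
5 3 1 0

There are 2^5 = 32 truth assignments over (x1, x2, x3, x4, x5).
Split on x5. With x5 = True, the clauses containing x5 are satisfied and ¬x5 drops from the rest; 2 of the 2^4 = 16 assignments to the other variables satisfy what remains.
With x5 = False, by the same count on the reduced clause set, 2 assignments work.
(One model: x1=F, x2=T, x3=T, x4=T, x5=T.)
Total: 2 + 2 = 4.

4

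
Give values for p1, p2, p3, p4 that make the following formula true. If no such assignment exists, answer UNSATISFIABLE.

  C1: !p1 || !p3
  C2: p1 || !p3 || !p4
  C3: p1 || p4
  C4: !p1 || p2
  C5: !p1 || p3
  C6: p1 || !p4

UNSATISFIABLE

Branch on p1: set p1 = false.
Unit clause (p4) forces p4 = true.
Now (!p4) is unsatisfied and unit — conflict.
So p1 must be the other value — set p1 = true.
Unit clause (!p3) forces p3 = false.
Now (p3) is unsatisfied and unit — conflict.
Both values of p1 lead to a conflict.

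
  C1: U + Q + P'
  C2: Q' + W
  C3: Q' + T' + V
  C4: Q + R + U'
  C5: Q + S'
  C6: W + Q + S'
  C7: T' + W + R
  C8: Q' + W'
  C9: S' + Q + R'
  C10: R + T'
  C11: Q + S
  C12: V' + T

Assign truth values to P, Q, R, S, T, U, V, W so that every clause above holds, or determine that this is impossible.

Suppose Q = 0.
The clause (S') is unit, so S = 0.
But (S) is also a unit clause — contradiction.
Backtrack on Q: now try Q = 1.
The clause (W) is unit, so W = 1.
But (W') is also a unit clause — contradiction.
Both values of Q lead to a conflict.

UNSATISFIABLE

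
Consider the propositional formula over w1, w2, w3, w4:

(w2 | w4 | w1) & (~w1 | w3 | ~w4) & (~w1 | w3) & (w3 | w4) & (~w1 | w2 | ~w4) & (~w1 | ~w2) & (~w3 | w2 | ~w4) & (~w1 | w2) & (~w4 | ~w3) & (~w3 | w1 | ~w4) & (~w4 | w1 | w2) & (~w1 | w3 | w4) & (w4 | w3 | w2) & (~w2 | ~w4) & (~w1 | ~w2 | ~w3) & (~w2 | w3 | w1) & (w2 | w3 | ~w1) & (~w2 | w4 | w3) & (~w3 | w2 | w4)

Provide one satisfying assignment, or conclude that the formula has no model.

w1=0; w2=1; w3=1; w4=0

Branch on w1: set w1 = 0.
Branch on w2: set w2 = 1.
(~w4) alone gives w4 = 0.
(w3) alone gives w3 = 1.
Every clause now holds.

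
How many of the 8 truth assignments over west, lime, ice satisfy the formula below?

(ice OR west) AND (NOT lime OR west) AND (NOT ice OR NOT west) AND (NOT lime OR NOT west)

2

There are 2^3 = 8 truth assignments over (west, lime, ice).
Check each against the 4 clauses (columns in the order west, lime, ice):
  F F F  ✗ fails (ice OR west)
  F F T  ✓ satisfies all
  F T F  ✗ fails (ice OR west)
  F T T  ✗ fails (NOT lime OR west)
  T F F  ✓ satisfies all
  T F T  ✗ fails (NOT ice OR NOT west)
  T T F  ✗ fails (NOT lime OR NOT west)
  T T T  ✗ fails (NOT ice OR NOT west)
2 of the 8 rows are models.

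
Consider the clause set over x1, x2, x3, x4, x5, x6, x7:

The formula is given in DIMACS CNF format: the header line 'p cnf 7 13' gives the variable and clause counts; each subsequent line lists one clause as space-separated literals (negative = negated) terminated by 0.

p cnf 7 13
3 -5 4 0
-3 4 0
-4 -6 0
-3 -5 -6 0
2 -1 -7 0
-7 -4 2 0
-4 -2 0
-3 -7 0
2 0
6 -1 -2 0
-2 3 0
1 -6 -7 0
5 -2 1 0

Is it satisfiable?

The clause (x2) is unit, so x2 = True.
The clause (¬x4) is unit, so x4 = False.
The clause (¬x3) is unit, so x3 = False.
But (x3) is also a unit clause — contradiction.
No assignment satisfies every clause.

Unsatisfiable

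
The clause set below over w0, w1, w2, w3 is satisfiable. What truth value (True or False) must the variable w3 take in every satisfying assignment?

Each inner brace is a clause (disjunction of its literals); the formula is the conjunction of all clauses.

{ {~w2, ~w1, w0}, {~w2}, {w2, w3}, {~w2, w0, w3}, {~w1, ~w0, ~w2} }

Suppose w3 = 0.
From the singleton clause (~w2), w2 = 0.
But (w2) is also a unit clause — contradiction.
So every satisfying assignment has w3 = True.

True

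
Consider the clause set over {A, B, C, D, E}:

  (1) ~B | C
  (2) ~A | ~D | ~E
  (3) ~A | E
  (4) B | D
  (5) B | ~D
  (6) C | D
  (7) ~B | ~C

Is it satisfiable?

Suppose B = 0.
The clause (D) is unit, so D = 1.
Now (~D) is unsatisfied and unit — conflict.
Backtrack on B: now try B = 1.
The clause (C) is unit, so C = 1.
Now (~C) is unsatisfied and unit — conflict.
Either choice for B ends in contradiction.
No assignment satisfies every clause.

No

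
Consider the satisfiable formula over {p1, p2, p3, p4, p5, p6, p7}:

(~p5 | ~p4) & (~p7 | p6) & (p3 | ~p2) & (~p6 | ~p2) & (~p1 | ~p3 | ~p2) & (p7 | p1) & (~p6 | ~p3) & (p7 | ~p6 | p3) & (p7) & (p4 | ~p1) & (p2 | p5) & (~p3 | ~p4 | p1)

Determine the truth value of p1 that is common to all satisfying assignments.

False

Suppose p1 = 1.
From the singleton clause (p7), p7 = 1.
From the singleton clause (p6), p6 = 1.
From the singleton clause (~p2), p2 = 0.
From the singleton clause (~p3), p3 = 0.
From the singleton clause (p4), p4 = 1.
From the singleton clause (~p5), p5 = 0.
But (p5) is also a unit clause — contradiction.
So every satisfying assignment has p1 = False.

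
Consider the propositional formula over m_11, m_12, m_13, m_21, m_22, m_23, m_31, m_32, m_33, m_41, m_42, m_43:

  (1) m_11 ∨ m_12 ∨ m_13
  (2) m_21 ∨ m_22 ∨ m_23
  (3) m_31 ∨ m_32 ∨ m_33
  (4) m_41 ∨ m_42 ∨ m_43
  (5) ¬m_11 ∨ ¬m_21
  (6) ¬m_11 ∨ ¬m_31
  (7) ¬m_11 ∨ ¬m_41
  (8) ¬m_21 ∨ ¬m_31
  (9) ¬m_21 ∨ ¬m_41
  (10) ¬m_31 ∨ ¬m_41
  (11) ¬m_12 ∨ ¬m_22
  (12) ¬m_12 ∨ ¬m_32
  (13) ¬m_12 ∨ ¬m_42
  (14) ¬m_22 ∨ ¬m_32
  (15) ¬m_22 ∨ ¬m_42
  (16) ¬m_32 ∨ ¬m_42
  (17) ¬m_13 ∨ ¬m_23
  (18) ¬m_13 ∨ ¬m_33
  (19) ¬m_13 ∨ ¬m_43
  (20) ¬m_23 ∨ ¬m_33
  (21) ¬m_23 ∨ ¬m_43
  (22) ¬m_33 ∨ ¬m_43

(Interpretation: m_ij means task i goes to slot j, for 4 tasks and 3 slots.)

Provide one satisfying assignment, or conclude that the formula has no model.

Suppose m_11 = False.
Suppose m_12 = True.
From the singleton clause (¬m_22), m_22 = False.
From the singleton clause (¬m_32), m_32 = False.
From the singleton clause (¬m_42), m_42 = False.
Suppose m_21 = True.
From the singleton clause (¬m_31), m_31 = False.
From the singleton clause (m_33), m_33 = True.
From the singleton clause (¬m_41), m_41 = False.
From the singleton clause (m_43), m_43 = True.
That conflicts with the unit clause (¬m_43).
That branch fails; take m_21 = False instead.
From the singleton clause (m_23), m_23 = True.
From the singleton clause (¬m_13), m_13 = False.
From the singleton clause (¬m_33), m_33 = False.
From the singleton clause (m_31), m_31 = True.
From the singleton clause (¬m_41), m_41 = False.
From the singleton clause (m_43), m_43 = True.
That conflicts with the unit clause (¬m_43).
Both values of m_21 lead to a conflict.
That branch fails; take m_12 = False instead.
From the singleton clause (m_13), m_13 = True.
From the singleton clause (¬m_23), m_23 = False.
From the singleton clause (¬m_33), m_33 = False.
From the singleton clause (¬m_43), m_43 = False.
Suppose m_21 = True.
From the singleton clause (¬m_31), m_31 = False.
From the singleton clause (m_32), m_32 = True.
From the singleton clause (¬m_41), m_41 = False.
From the singleton clause (m_42), m_42 = True.
That conflicts with the unit clause (¬m_42).
That branch fails; take m_21 = False instead.
From the singleton clause (m_22), m_22 = True.
From the singleton clause (¬m_32), m_32 = False.
From the singleton clause (m_31), m_31 = True.
From the singleton clause (¬m_41), m_41 = False.
From the singleton clause (m_42), m_42 = True.
That conflicts with the unit clause (¬m_42).
Both values of m_21 lead to a conflict.
Both values of m_12 lead to a conflict.
That branch fails; take m_11 = True instead.
From the singleton clause (¬m_21), m_21 = False.
From the singleton clause (¬m_31), m_31 = False.
From the singleton clause (¬m_41), m_41 = False.
Suppose m_22 = True.
From the singleton clause (¬m_12), m_12 = False.
From the singleton clause (¬m_32), m_32 = False.
From the singleton clause (m_33), m_33 = True.
From the singleton clause (¬m_42), m_42 = False.
From the singleton clause (m_43), m_43 = True.
That conflicts with the unit clause (¬m_43).
That branch fails; take m_22 = False instead.
From the singleton clause (m_23), m_23 = True.
From the singleton clause (¬m_13), m_13 = False.
From the singleton clause (¬m_33), m_33 = False.
From the singleton clause (m_32), m_32 = True.
From the singleton clause (¬m_12), m_12 = False.
From the singleton clause (¬m_42), m_42 = False.
From the singleton clause (m_43), m_43 = True.
That conflicts with the unit clause (¬m_43).
Both values of m_22 lead to a conflict.
Both values of m_11 lead to a conflict.

UNSATISFIABLE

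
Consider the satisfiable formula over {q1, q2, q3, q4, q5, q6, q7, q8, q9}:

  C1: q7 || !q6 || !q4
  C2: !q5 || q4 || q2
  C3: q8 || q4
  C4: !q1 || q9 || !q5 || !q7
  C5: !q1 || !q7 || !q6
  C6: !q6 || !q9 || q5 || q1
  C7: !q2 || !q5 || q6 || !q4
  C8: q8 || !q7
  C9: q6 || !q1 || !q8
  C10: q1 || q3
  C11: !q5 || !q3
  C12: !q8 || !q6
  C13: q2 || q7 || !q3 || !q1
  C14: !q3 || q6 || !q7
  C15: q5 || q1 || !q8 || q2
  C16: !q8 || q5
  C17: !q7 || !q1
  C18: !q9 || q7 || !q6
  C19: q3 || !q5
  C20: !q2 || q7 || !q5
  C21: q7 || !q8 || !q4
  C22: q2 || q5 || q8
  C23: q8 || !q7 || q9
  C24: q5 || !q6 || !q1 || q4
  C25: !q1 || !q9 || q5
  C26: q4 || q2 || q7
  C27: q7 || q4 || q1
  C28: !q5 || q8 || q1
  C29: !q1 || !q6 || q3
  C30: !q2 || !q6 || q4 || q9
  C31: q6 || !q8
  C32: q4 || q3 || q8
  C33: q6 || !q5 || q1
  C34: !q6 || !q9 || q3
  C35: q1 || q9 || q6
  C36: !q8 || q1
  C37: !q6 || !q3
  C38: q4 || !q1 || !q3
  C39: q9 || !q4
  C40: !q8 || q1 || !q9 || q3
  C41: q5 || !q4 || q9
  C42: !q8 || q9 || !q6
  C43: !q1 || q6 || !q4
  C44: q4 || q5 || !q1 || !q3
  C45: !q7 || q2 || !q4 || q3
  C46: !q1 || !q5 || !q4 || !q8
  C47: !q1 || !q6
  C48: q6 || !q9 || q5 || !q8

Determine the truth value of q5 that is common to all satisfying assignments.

False

Suppose q5 = true.
From the singleton clause (!q3), q3 = false.
Now (q3) is unsatisfied and unit — conflict.
So every satisfying assignment has q5 = False.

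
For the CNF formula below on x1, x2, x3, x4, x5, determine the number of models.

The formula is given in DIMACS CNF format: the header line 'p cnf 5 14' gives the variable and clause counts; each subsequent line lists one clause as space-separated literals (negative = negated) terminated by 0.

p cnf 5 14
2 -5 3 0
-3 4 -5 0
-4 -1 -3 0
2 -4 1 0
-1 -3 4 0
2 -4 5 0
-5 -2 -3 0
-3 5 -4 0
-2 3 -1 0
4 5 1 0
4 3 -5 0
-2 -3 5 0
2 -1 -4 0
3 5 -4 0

There are 2^5 = 32 truth assignments over (x1, x2, x3, x4, x5).
Split on x1. With x1 = True, the clauses containing x1 are satisfied and ¬x1 drops from the rest; 1 of the 2^4 = 16 assignments to the other variables satisfy what remains.
With x1 = False, by the same count on the reduced clause set, 1 assignment works.
(One model: x1=F, x2=T, x3=F, x4=T, x5=T.)
Total: 1 + 1 = 2.

2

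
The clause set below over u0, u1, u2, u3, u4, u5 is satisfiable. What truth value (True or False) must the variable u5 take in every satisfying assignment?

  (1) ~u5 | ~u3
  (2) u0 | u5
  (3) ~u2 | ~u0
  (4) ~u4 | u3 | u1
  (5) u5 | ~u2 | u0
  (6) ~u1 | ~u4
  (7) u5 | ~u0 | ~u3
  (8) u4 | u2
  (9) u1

True

Suppose u5 = 0.
The clause (u0) is unit, so u0 = 1.
The clause (~u2) is unit, so u2 = 0.
The clause (~u3) is unit, so u3 = 0.
The clause (u4) is unit, so u4 = 1.
The clause (u1) is unit, so u1 = 1.
That conflicts with the unit clause (~u1).
So every satisfying assignment has u5 = True.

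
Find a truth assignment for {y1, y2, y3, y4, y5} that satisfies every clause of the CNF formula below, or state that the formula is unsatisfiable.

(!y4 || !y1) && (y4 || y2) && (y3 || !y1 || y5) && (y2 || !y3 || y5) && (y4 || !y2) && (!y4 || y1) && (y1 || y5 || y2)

UNSATISFIABLE

Suppose y4 = false.
(y2) alone gives y2 = true.
But (!y2) is also a unit clause — contradiction.
Backtrack on y4: now try y4 = true.
(!y1) alone gives y1 = false.
But (y1) is also a unit clause — contradiction.
Neither y4 = true nor y4 = false works.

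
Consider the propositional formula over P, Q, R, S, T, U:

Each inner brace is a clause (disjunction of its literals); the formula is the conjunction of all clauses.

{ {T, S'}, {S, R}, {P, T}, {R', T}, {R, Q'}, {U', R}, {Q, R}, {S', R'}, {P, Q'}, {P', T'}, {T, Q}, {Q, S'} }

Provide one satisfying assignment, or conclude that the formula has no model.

Try T = 1.
(P') alone gives P = 0.
(Q') alone gives Q = 0.
(R) alone gives R = 1.
(S') alone gives S = 0.
Every clause is now satisfied; U is unconstrained.

P: 0; Q: 0; R: 1; S: 0; T: 1; U: 0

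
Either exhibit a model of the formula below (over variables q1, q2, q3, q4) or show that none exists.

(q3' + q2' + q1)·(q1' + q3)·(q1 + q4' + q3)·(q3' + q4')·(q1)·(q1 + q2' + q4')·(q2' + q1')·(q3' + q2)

UNSATISFIABLE

From the singleton clause (q1), q1 = 1.
From the singleton clause (q3), q3 = 1.
From the singleton clause (q4'), q4 = 0.
From the singleton clause (q2'), q2 = 0.
But (q2) is also a unit clause — contradiction.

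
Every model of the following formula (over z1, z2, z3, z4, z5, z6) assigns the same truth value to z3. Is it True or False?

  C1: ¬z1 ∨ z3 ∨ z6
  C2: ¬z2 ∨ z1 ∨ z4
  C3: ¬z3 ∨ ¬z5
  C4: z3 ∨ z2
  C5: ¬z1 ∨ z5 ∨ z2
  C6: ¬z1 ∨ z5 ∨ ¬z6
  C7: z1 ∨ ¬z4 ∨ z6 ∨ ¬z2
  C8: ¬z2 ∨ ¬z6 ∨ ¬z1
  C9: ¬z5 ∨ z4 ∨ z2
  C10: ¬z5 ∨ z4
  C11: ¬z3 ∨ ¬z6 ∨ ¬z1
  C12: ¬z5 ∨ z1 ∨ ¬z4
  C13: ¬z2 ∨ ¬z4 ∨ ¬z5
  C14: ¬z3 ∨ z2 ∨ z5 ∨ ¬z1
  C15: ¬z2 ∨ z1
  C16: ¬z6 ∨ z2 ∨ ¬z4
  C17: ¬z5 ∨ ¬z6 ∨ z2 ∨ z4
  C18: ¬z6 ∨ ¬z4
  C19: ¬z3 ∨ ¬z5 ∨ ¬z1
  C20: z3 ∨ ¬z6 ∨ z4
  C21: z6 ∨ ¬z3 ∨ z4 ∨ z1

True

Suppose z3 = False.
(z2) alone gives z2 = True.
(z1) alone gives z1 = True.
(z6) alone gives z6 = True.
That conflicts with the unit clause (¬z6).
So every satisfying assignment has z3 = True.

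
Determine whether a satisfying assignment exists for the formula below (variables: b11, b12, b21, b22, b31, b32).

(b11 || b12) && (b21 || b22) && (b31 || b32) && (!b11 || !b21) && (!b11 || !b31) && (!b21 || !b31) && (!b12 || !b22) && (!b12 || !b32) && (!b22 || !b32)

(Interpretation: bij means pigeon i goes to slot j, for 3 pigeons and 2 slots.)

No, unsatisfiable

Case b11 = true:
Unit clause (!b21) forces b21 = false.
Unit clause (b22) forces b22 = true.
Unit clause (!b31) forces b31 = false.
Unit clause (b32) forces b32 = true.
Now (!b32) is unsatisfied and unit — conflict.
So b11 must be the other value — set b11 = false.
Unit clause (b12) forces b12 = true.
Unit clause (!b22) forces b22 = false.
Unit clause (b21) forces b21 = true.
Unit clause (!b31) forces b31 = false.
Unit clause (b32) forces b32 = true.
Now (!b32) is unsatisfied and unit — conflict.
Either choice for b11 ends in contradiction.
No assignment satisfies every clause.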